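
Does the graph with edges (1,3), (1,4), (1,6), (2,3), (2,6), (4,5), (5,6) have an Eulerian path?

Step 1: Find the degree of each vertex:
  deg(1) = 3
  deg(2) = 2
  deg(3) = 2
  deg(4) = 2
  deg(5) = 2
  deg(6) = 3

Step 2: Count vertices with odd degree:
  Odd-degree vertices: 1, 6 (2 total)

Step 3: Apply Euler's theorem:
  - Eulerian circuit exists iff graph is connected and all vertices have even degree
  - Eulerian path exists iff graph is connected and has 0 or 2 odd-degree vertices

Graph is connected with exactly 2 odd-degree vertices (1, 6).
Eulerian path exists (starting and ending at the odd-degree vertices), but no Eulerian circuit.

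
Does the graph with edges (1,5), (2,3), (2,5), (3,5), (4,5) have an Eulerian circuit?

Step 1: Find the degree of each vertex:
  deg(1) = 1
  deg(2) = 2
  deg(3) = 2
  deg(4) = 1
  deg(5) = 4

Step 2: Count vertices with odd degree:
  Odd-degree vertices: 1, 4 (2 total)

Step 3: Apply Euler's theorem:
  - Eulerian circuit exists iff graph is connected and all vertices have even degree
  - Eulerian path exists iff graph is connected and has 0 or 2 odd-degree vertices

Graph is connected with exactly 2 odd-degree vertices (1, 4).
Eulerian path exists (starting and ending at the odd-degree vertices), but no Eulerian circuit.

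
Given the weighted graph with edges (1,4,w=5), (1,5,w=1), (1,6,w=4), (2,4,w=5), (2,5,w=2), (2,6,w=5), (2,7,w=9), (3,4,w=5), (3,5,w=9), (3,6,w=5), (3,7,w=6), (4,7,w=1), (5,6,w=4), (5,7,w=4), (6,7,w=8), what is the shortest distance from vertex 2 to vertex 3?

Step 1: Build adjacency list with weights:
  1: 4(w=5), 5(w=1), 6(w=4)
  2: 4(w=5), 5(w=2), 6(w=5), 7(w=9)
  3: 4(w=5), 5(w=9), 6(w=5), 7(w=6)
  4: 1(w=5), 2(w=5), 3(w=5), 7(w=1)
  5: 1(w=1), 2(w=2), 3(w=9), 6(w=4), 7(w=4)
  6: 1(w=4), 2(w=5), 3(w=5), 5(w=4), 7(w=8)
  7: 2(w=9), 3(w=6), 4(w=1), 5(w=4), 6(w=8)

Step 2: Apply Dijkstra's algorithm from vertex 2:
  Visit vertex 2 (distance=0)
    Update dist[4] = 5
    Update dist[5] = 2
    Update dist[6] = 5
    Update dist[7] = 9
  Visit vertex 5 (distance=2)
    Update dist[1] = 3
    Update dist[3] = 11
    Update dist[7] = 6
  Visit vertex 1 (distance=3)
  Visit vertex 4 (distance=5)
    Update dist[3] = 10
  Visit vertex 6 (distance=5)
  Visit vertex 7 (distance=6)
  Visit vertex 3 (distance=10)

Step 3: Shortest path: 2 -> 4 -> 3
Total weight: 5 + 5 = 10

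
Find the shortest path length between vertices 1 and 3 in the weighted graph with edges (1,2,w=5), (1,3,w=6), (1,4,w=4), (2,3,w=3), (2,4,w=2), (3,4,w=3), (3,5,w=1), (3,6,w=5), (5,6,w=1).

Step 1: Build adjacency list with weights:
  1: 2(w=5), 3(w=6), 4(w=4)
  2: 1(w=5), 3(w=3), 4(w=2)
  3: 1(w=6), 2(w=3), 4(w=3), 5(w=1), 6(w=5)
  4: 1(w=4), 2(w=2), 3(w=3)
  5: 3(w=1), 6(w=1)
  6: 3(w=5), 5(w=1)

Step 2: Apply Dijkstra's algorithm from vertex 1:
  Visit vertex 1 (distance=0)
    Update dist[2] = 5
    Update dist[3] = 6
    Update dist[4] = 4
  Visit vertex 4 (distance=4)
  Visit vertex 2 (distance=5)
  Visit vertex 3 (distance=6)
    Update dist[5] = 7
    Update dist[6] = 11

Step 3: Shortest path: 1 -> 3
Total weight: 6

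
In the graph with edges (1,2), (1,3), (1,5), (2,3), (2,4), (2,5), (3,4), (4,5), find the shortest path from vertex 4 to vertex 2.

Step 1: Build adjacency list:
  1: 2, 3, 5
  2: 1, 3, 4, 5
  3: 1, 2, 4
  4: 2, 3, 5
  5: 1, 2, 4

Step 2: BFS from vertex 4 to find shortest path to 2:
  vertex 2 reached at distance 1

Step 3: Shortest path: 4 -> 2
Path length: 1 edge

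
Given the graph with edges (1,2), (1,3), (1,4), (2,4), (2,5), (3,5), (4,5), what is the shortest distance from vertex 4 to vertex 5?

Step 1: Build adjacency list:
  1: 2, 3, 4
  2: 1, 4, 5
  3: 1, 5
  4: 1, 2, 5
  5: 2, 3, 4

Step 2: BFS from vertex 4 to find shortest path to 5:
  vertex 1 reached at distance 1
  vertex 2 reached at distance 1
  vertex 5 reached at distance 1

Step 3: Shortest path: 4 -> 5
Path length: 1 edge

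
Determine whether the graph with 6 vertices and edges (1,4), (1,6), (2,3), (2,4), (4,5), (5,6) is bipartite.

Step 1: Attempt 2-coloring using BFS:
  Start at vertex 1, assign color 0
  Color vertex 4 with color 1 (neighbor of 1)
  Color vertex 6 with color 1 (neighbor of 1)
  Color vertex 2 with color 0 (neighbor of 4)
  Color vertex 5 with color 0 (neighbor of 4)
  Color vertex 3 with color 1 (neighbor of 2)

Step 2: 2-coloring succeeded. No conflicts found.
  Set A (color 0): {1, 2, 5}
  Set B (color 1): {3, 4, 6}

The graph is bipartite with partition {1, 2, 5}, {3, 4, 6}.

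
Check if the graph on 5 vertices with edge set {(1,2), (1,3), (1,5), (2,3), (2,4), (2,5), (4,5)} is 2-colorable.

Step 1: Attempt 2-coloring using BFS:
  Start at vertex 1, assign color 0
  Color vertex 2 with color 1 (neighbor of 1)
  Color vertex 3 with color 1 (neighbor of 1)
  Color vertex 5 with color 1 (neighbor of 1)

Step 2: Conflict found! Vertices 2 and 3 are adjacent but have the same color.
This means the graph contains an odd cycle.

The graph is NOT bipartite.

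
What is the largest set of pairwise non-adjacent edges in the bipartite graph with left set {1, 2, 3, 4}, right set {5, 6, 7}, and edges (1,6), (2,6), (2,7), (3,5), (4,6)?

Step 1: List the neighbors of each left vertex:
  1: 6
  2: 6, 7
  3: 5
  4: 6

Step 2: Greedily match left vertices, then look for augmenting paths:
  Match 1 -- 6
  Match 2 -- 7
  Match 3 -- 5
  No augmenting path remains.

Step 3: Verify this is maximum:
  Matching size 3 = min(|L|, |R|) = min(4, 3), which is an upper bound, so this matching is maximum.

Maximum matching: {(1,6), (2,7), (3,5)}
Size: 3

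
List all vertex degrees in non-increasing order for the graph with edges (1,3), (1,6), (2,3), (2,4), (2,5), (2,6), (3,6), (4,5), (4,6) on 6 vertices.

Step 1: Count edges incident to each vertex:
  deg(1) = 2 (neighbors: 3, 6)
  deg(2) = 4 (neighbors: 3, 4, 5, 6)
  deg(3) = 3 (neighbors: 1, 2, 6)
  deg(4) = 3 (neighbors: 2, 5, 6)
  deg(5) = 2 (neighbors: 2, 4)
  deg(6) = 4 (neighbors: 1, 2, 3, 4)

Step 2: Sort degrees in non-increasing order:
  Degrees: [2, 4, 3, 3, 2, 4] -> sorted: [4, 4, 3, 3, 2, 2]

Degree sequence: [4, 4, 3, 3, 2, 2]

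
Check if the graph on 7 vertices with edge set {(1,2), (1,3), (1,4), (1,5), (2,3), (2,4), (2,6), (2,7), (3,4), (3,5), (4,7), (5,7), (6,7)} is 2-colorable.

Step 1: Attempt 2-coloring using BFS:
  Start at vertex 1, assign color 0
  Color vertex 2 with color 1 (neighbor of 1)
  Color vertex 3 with color 1 (neighbor of 1)
  Color vertex 4 with color 1 (neighbor of 1)
  Color vertex 5 with color 1 (neighbor of 1)

Step 2: Conflict found! Vertices 2 and 3 are adjacent but have the same color.
This means the graph contains an odd cycle.

The graph is NOT bipartite.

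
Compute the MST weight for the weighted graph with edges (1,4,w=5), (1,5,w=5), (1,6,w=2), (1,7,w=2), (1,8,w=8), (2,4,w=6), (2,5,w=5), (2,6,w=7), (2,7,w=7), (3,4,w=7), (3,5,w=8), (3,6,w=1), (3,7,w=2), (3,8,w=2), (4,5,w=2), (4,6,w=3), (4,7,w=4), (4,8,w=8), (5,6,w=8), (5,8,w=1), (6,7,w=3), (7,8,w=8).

Apply Kruskal's algorithm (sort edges by weight, add if no cycle):

Sorted edges by weight:
  (3,6) w=1
  (5,8) w=1
  (1,6) w=2
  (1,7) w=2
  (3,7) w=2
  (3,8) w=2
  (4,5) w=2
  (4,6) w=3
  (6,7) w=3
  (4,7) w=4
  (1,4) w=5
  (1,5) w=5
  (2,5) w=5
  (2,4) w=6
  (2,7) w=7
  (2,6) w=7
  (3,4) w=7
  (1,8) w=8
  (3,5) w=8
  (4,8) w=8
  (5,6) w=8
  (7,8) w=8

Add edge (3,6) w=1 -- no cycle. Running total: 1
Add edge (5,8) w=1 -- no cycle. Running total: 2
Add edge (1,6) w=2 -- no cycle. Running total: 4
Add edge (1,7) w=2 -- no cycle. Running total: 6
Skip edge (3,7) w=2 -- would create cycle
Add edge (3,8) w=2 -- no cycle. Running total: 8
Add edge (4,5) w=2 -- no cycle. Running total: 10
Skip edge (4,6) w=3 -- would create cycle
Skip edge (6,7) w=3 -- would create cycle
Skip edge (4,7) w=4 -- would create cycle
Skip edge (1,4) w=5 -- would create cycle
Skip edge (1,5) w=5 -- would create cycle
Add edge (2,5) w=5 -- no cycle. Running total: 15

MST edges: (3,6,w=1), (5,8,w=1), (1,6,w=2), (1,7,w=2), (3,8,w=2), (4,5,w=2), (2,5,w=5)
Total MST weight: 1 + 1 + 2 + 2 + 2 + 2 + 5 = 15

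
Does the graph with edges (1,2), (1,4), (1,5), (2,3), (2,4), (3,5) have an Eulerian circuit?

Step 1: Find the degree of each vertex:
  deg(1) = 3
  deg(2) = 3
  deg(3) = 2
  deg(4) = 2
  deg(5) = 2

Step 2: Count vertices with odd degree:
  Odd-degree vertices: 1, 2 (2 total)

Step 3: Apply Euler's theorem:
  - Eulerian circuit exists iff graph is connected and all vertices have even degree
  - Eulerian path exists iff graph is connected and has 0 or 2 odd-degree vertices

Graph is connected with exactly 2 odd-degree vertices (1, 2).
Eulerian path exists (starting and ending at the odd-degree vertices), but no Eulerian circuit.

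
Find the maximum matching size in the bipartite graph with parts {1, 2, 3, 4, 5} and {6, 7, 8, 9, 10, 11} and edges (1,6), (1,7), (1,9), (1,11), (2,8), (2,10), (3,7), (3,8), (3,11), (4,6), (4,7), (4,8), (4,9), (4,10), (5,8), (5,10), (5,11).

Step 1: List the neighbors of each left vertex:
  1: 6, 7, 9, 11
  2: 8, 10
  3: 7, 8, 11
  4: 6, 7, 8, 9, 10
  5: 8, 10, 11

Step 2: Greedily match left vertices, then look for augmenting paths:
  Match 1 -- 6
  Match 2 -- 8
  Match 3 -- 7
  Match 4 -- 9
  Match 5 -- 10
  No augmenting path remains.

Step 3: Verify this is maximum:
  Matching size 5 = min(|L|, |R|) = min(5, 6), which is an upper bound, so this matching is maximum.

Maximum matching: {(1,6), (2,8), (3,7), (4,9), (5,10)}
Size: 5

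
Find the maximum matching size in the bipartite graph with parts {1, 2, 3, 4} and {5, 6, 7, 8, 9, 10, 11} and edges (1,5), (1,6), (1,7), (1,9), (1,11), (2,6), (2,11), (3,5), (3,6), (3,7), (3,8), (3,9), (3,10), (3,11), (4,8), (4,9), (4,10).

Step 1: List the neighbors of each left vertex:
  1: 5, 6, 7, 9, 11
  2: 6, 11
  3: 5, 6, 7, 8, 9, 10, 11
  4: 8, 9, 10

Step 2: Greedily match left vertices, then look for augmenting paths:
  Match 1 -- 5
  Match 2 -- 6
  Match 3 -- 7
  Match 4 -- 8
  No augmenting path remains.

Step 3: Verify this is maximum:
  Matching size 4 = min(|L|, |R|) = min(4, 7), which is an upper bound, so this matching is maximum.

Maximum matching: {(1,5), (2,6), (3,7), (4,8)}
Size: 4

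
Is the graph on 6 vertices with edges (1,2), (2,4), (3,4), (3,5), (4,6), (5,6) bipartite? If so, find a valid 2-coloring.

Step 1: Attempt 2-coloring using BFS:
  Start at vertex 1, assign color 0
  Color vertex 2 with color 1 (neighbor of 1)
  Color vertex 4 with color 0 (neighbor of 2)
  Color vertex 3 with color 1 (neighbor of 4)
  Color vertex 6 with color 1 (neighbor of 4)
  Color vertex 5 with color 0 (neighbor of 3)

Step 2: 2-coloring succeeded. No conflicts found.
  Set A (color 0): {1, 4, 5}
  Set B (color 1): {2, 3, 6}

The graph is bipartite with partition {1, 4, 5}, {2, 3, 6}.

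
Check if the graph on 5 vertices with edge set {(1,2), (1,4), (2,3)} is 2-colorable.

Step 1: Attempt 2-coloring using BFS:
  Start at vertex 1, assign color 0
  Color vertex 2 with color 1 (neighbor of 1)
  Color vertex 4 with color 1 (neighbor of 1)
  Color vertex 3 with color 0 (neighbor of 2)
  Start new component at vertex 5, assign color 0

Step 2: 2-coloring succeeded. No conflicts found.
  Set A (color 0): {1, 3, 5}
  Set B (color 1): {2, 4}

The graph is bipartite with partition {1, 3, 5}, {2, 4}.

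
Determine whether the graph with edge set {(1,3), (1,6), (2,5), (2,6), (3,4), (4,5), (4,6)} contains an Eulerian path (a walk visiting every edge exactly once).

Step 1: Find the degree of each vertex:
  deg(1) = 2
  deg(2) = 2
  deg(3) = 2
  deg(4) = 3
  deg(5) = 2
  deg(6) = 3

Step 2: Count vertices with odd degree:
  Odd-degree vertices: 4, 6 (2 total)

Step 3: Apply Euler's theorem:
  - Eulerian circuit exists iff graph is connected and all vertices have even degree
  - Eulerian path exists iff graph is connected and has 0 or 2 odd-degree vertices

Graph is connected with exactly 2 odd-degree vertices (4, 6).
Eulerian path exists (starting and ending at the odd-degree vertices), but no Eulerian circuit.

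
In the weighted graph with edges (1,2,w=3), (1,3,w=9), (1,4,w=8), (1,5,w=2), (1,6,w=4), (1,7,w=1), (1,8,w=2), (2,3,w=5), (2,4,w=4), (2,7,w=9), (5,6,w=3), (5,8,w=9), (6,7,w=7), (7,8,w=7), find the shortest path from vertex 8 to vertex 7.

Step 1: Build adjacency list with weights:
  1: 2(w=3), 3(w=9), 4(w=8), 5(w=2), 6(w=4), 7(w=1), 8(w=2)
  2: 1(w=3), 3(w=5), 4(w=4), 7(w=9)
  3: 1(w=9), 2(w=5)
  4: 1(w=8), 2(w=4)
  5: 1(w=2), 6(w=3), 8(w=9)
  6: 1(w=4), 5(w=3), 7(w=7)
  7: 1(w=1), 2(w=9), 6(w=7), 8(w=7)
  8: 1(w=2), 5(w=9), 7(w=7)

Step 2: Apply Dijkstra's algorithm from vertex 8:
  Visit vertex 8 (distance=0)
    Update dist[1] = 2
    Update dist[5] = 9
    Update dist[7] = 7
  Visit vertex 1 (distance=2)
    Update dist[2] = 5
    Update dist[3] = 11
    Update dist[4] = 10
    Update dist[5] = 4
    Update dist[6] = 6
    Update dist[7] = 3
  Visit vertex 7 (distance=3)

Step 3: Shortest path: 8 -> 1 -> 7
Total weight: 2 + 1 = 3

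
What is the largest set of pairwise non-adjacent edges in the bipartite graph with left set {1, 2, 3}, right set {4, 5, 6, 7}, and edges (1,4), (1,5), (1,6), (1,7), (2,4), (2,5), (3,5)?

Step 1: List the neighbors of each left vertex:
  1: 4, 5, 6, 7
  2: 4, 5
  3: 5

Step 2: Greedily match left vertices, then look for augmenting paths:
  Match 1 -- 6
  Match 2 -- 4
  Match 3 -- 5
  No augmenting path remains.

Step 3: Verify this is maximum:
  Matching size 3 = min(|L|, |R|) = min(3, 4), which is an upper bound, so this matching is maximum.

Maximum matching: {(1,6), (2,4), (3,5)}
Size: 3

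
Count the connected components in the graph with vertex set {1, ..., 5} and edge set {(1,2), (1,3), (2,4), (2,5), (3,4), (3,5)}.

Step 1: Build adjacency list from edges:
  1: 2, 3
  2: 1, 4, 5
  3: 1, 4, 5
  4: 2, 3
  5: 2, 3

Step 2: Run BFS/DFS from vertex 1:
  Visited: {1, 2, 3, 4, 5}
  Reached 5 of 5 vertices

Step 3: All 5 vertices reached from vertex 1, so the graph is connected.
Number of connected components: 1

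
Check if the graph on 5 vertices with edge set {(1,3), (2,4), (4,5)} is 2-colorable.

Step 1: Attempt 2-coloring using BFS:
  Start at vertex 1, assign color 0
  Color vertex 3 with color 1 (neighbor of 1)
  Start new component at vertex 2, assign color 0
  Color vertex 4 with color 1 (neighbor of 2)
  Color vertex 5 with color 0 (neighbor of 4)

Step 2: 2-coloring succeeded. No conflicts found.
  Set A (color 0): {1, 2, 5}
  Set B (color 1): {3, 4}

The graph is bipartite with partition {1, 2, 5}, {3, 4}.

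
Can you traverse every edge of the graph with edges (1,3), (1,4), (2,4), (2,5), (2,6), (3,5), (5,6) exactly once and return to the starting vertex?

Step 1: Find the degree of each vertex:
  deg(1) = 2
  deg(2) = 3
  deg(3) = 2
  deg(4) = 2
  deg(5) = 3
  deg(6) = 2

Step 2: Count vertices with odd degree:
  Odd-degree vertices: 2, 5 (2 total)

Step 3: Apply Euler's theorem:
  - Eulerian circuit exists iff graph is connected and all vertices have even degree
  - Eulerian path exists iff graph is connected and has 0 or 2 odd-degree vertices

Graph is connected with exactly 2 odd-degree vertices (2, 5).
Eulerian path exists (starting and ending at the odd-degree vertices), but no Eulerian circuit.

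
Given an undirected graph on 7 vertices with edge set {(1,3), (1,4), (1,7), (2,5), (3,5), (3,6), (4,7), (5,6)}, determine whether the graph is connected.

Step 1: Build adjacency list from edges:
  1: 3, 4, 7
  2: 5
  3: 1, 5, 6
  4: 1, 7
  5: 2, 3, 6
  6: 3, 5
  7: 1, 4

Step 2: Run BFS/DFS from vertex 1:
  Visited: {1, 3, 4, 7, 5, 6, 2}
  Reached 7 of 7 vertices

Step 3: All 7 vertices reached from vertex 1, so the graph is connected.
Answer: Yes, the graph is connected.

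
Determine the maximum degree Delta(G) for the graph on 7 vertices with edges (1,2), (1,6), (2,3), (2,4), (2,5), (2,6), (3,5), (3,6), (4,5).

Step 1: Count edges incident to each vertex:
  deg(1) = 2 (neighbors: 2, 6)
  deg(2) = 5 (neighbors: 1, 3, 4, 5, 6)
  deg(3) = 3 (neighbors: 2, 5, 6)
  deg(4) = 2 (neighbors: 2, 5)
  deg(5) = 3 (neighbors: 2, 3, 4)
  deg(6) = 3 (neighbors: 1, 2, 3)
  deg(7) = 0 (neighbors: none)

Step 2: Find maximum:
  max(2, 5, 3, 2, 3, 3, 0) = 5 (vertex 2)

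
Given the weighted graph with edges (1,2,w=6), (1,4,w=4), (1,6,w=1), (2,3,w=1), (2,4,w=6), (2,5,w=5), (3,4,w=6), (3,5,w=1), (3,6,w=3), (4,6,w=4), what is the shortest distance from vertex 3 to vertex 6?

Step 1: Build adjacency list with weights:
  1: 2(w=6), 4(w=4), 6(w=1)
  2: 1(w=6), 3(w=1), 4(w=6), 5(w=5)
  3: 2(w=1), 4(w=6), 5(w=1), 6(w=3)
  4: 1(w=4), 2(w=6), 3(w=6), 6(w=4)
  5: 2(w=5), 3(w=1)
  6: 1(w=1), 3(w=3), 4(w=4)

Step 2: Apply Dijkstra's algorithm from vertex 3:
  Visit vertex 3 (distance=0)
    Update dist[2] = 1
    Update dist[4] = 6
    Update dist[5] = 1
    Update dist[6] = 3
  Visit vertex 2 (distance=1)
    Update dist[1] = 7
  Visit vertex 5 (distance=1)
  Visit vertex 6 (distance=3)
    Update dist[1] = 4

Step 3: Shortest path: 3 -> 6
Total weight: 3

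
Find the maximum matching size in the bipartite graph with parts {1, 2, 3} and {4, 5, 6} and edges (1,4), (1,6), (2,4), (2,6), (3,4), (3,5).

Step 1: List the neighbors of each left vertex:
  1: 4, 6
  2: 4, 6
  3: 4, 5

Step 2: Greedily match left vertices, then look for augmenting paths:
  Match 1 -- 4
  Match 2 -- 6
  Match 3 -- 5
  No augmenting path remains.

Step 3: Verify this is maximum:
  Matching size 3 = min(|L|, |R|) = min(3, 3), which is an upper bound, so this matching is maximum.

Maximum matching: {(1,4), (2,6), (3,5)}
Size: 3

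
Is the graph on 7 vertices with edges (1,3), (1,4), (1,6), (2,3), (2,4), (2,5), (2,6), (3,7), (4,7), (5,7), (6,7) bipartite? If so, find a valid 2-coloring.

Step 1: Attempt 2-coloring using BFS:
  Start at vertex 1, assign color 0
  Color vertex 3 with color 1 (neighbor of 1)
  Color vertex 4 with color 1 (neighbor of 1)
  Color vertex 6 with color 1 (neighbor of 1)
  Color vertex 2 with color 0 (neighbor of 3)
  Color vertex 7 with color 0 (neighbor of 3)
  Color vertex 5 with color 1 (neighbor of 2)

Step 2: 2-coloring succeeded. No conflicts found.
  Set A (color 0): {1, 2, 7}
  Set B (color 1): {3, 4, 5, 6}

The graph is bipartite with partition {1, 2, 7}, {3, 4, 5, 6}.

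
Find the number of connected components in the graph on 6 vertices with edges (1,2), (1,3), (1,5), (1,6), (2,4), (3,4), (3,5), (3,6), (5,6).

Step 1: Build adjacency list from edges:
  1: 2, 3, 5, 6
  2: 1, 4
  3: 1, 4, 5, 6
  4: 2, 3
  5: 1, 3, 6
  6: 1, 3, 5

Step 2: Run BFS/DFS from vertex 1:
  Visited: {1, 2, 3, 5, 6, 4}
  Reached 6 of 6 vertices

Step 3: All 6 vertices reached from vertex 1, so the graph is connected.
Number of connected components: 1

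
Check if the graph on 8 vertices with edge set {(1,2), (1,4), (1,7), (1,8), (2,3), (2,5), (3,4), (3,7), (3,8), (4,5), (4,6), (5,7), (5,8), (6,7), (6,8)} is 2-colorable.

Step 1: Attempt 2-coloring using BFS:
  Start at vertex 1, assign color 0
  Color vertex 2 with color 1 (neighbor of 1)
  Color vertex 4 with color 1 (neighbor of 1)
  Color vertex 7 with color 1 (neighbor of 1)
  Color vertex 8 with color 1 (neighbor of 1)
  Color vertex 3 with color 0 (neighbor of 2)
  Color vertex 5 with color 0 (neighbor of 2)
  Color vertex 6 with color 0 (neighbor of 4)

Step 2: 2-coloring succeeded. No conflicts found.
  Set A (color 0): {1, 3, 5, 6}
  Set B (color 1): {2, 4, 7, 8}

The graph is bipartite with partition {1, 3, 5, 6}, {2, 4, 7, 8}.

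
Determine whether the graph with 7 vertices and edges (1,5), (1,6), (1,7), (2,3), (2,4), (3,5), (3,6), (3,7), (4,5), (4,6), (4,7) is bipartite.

Step 1: Attempt 2-coloring using BFS:
  Start at vertex 1, assign color 0
  Color vertex 5 with color 1 (neighbor of 1)
  Color vertex 6 with color 1 (neighbor of 1)
  Color vertex 7 with color 1 (neighbor of 1)
  Color vertex 3 with color 0 (neighbor of 5)
  Color vertex 4 with color 0 (neighbor of 5)
  Color vertex 2 with color 1 (neighbor of 3)

Step 2: 2-coloring succeeded. No conflicts found.
  Set A (color 0): {1, 3, 4}
  Set B (color 1): {2, 5, 6, 7}

The graph is bipartite with partition {1, 3, 4}, {2, 5, 6, 7}.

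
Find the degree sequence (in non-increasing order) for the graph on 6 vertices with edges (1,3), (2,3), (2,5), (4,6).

Step 1: Count edges incident to each vertex:
  deg(1) = 1 (neighbors: 3)
  deg(2) = 2 (neighbors: 3, 5)
  deg(3) = 2 (neighbors: 1, 2)
  deg(4) = 1 (neighbors: 6)
  deg(5) = 1 (neighbors: 2)
  deg(6) = 1 (neighbors: 4)

Step 2: Sort degrees in non-increasing order:
  Degrees: [1, 2, 2, 1, 1, 1] -> sorted: [2, 2, 1, 1, 1, 1]

Degree sequence: [2, 2, 1, 1, 1, 1]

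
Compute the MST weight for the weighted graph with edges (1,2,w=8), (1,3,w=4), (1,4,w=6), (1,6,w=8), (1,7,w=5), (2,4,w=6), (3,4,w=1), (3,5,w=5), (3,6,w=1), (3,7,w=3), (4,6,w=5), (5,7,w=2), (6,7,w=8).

Apply Kruskal's algorithm (sort edges by weight, add if no cycle):

Sorted edges by weight:
  (3,6) w=1
  (3,4) w=1
  (5,7) w=2
  (3,7) w=3
  (1,3) w=4
  (1,7) w=5
  (3,5) w=5
  (4,6) w=5
  (1,4) w=6
  (2,4) w=6
  (1,6) w=8
  (1,2) w=8
  (6,7) w=8

Add edge (3,6) w=1 -- no cycle. Running total: 1
Add edge (3,4) w=1 -- no cycle. Running total: 2
Add edge (5,7) w=2 -- no cycle. Running total: 4
Add edge (3,7) w=3 -- no cycle. Running total: 7
Add edge (1,3) w=4 -- no cycle. Running total: 11
Skip edge (1,7) w=5 -- would create cycle
Skip edge (3,5) w=5 -- would create cycle
Skip edge (4,6) w=5 -- would create cycle
Skip edge (1,4) w=6 -- would create cycle
Add edge (2,4) w=6 -- no cycle. Running total: 17

MST edges: (3,6,w=1), (3,4,w=1), (5,7,w=2), (3,7,w=3), (1,3,w=4), (2,4,w=6)
Total MST weight: 1 + 1 + 2 + 3 + 4 + 6 = 17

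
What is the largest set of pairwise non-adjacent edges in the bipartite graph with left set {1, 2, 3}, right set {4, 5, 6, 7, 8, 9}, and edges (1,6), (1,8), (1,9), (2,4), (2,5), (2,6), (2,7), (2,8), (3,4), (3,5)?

Step 1: List the neighbors of each left vertex:
  1: 6, 8, 9
  2: 4, 5, 6, 7, 8
  3: 4, 5

Step 2: Greedily match left vertices, then look for augmenting paths:
  Match 1 -- 6
  Match 2 -- 4
  Match 3 -- 5
  No augmenting path remains.

Step 3: Verify this is maximum:
  Matching size 3 = min(|L|, |R|) = min(3, 6), which is an upper bound, so this matching is maximum.

Maximum matching: {(1,6), (2,4), (3,5)}
Size: 3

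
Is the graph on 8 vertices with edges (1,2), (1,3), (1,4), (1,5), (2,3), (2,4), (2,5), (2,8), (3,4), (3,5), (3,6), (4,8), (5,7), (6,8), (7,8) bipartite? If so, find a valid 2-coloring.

Step 1: Attempt 2-coloring using BFS:
  Start at vertex 1, assign color 0
  Color vertex 2 with color 1 (neighbor of 1)
  Color vertex 3 with color 1 (neighbor of 1)
  Color vertex 4 with color 1 (neighbor of 1)
  Color vertex 5 with color 1 (neighbor of 1)

Step 2: Conflict found! Vertices 2 and 3 are adjacent but have the same color.
This means the graph contains an odd cycle.

The graph is NOT bipartite.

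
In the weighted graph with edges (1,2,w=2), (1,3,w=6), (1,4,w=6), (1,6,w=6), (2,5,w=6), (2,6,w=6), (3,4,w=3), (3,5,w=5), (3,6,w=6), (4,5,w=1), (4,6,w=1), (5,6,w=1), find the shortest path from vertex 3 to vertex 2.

Step 1: Build adjacency list with weights:
  1: 2(w=2), 3(w=6), 4(w=6), 6(w=6)
  2: 1(w=2), 5(w=6), 6(w=6)
  3: 1(w=6), 4(w=3), 5(w=5), 6(w=6)
  4: 1(w=6), 3(w=3), 5(w=1), 6(w=1)
  5: 2(w=6), 3(w=5), 4(w=1), 6(w=1)
  6: 1(w=6), 2(w=6), 3(w=6), 4(w=1), 5(w=1)

Step 2: Apply Dijkstra's algorithm from vertex 3:
  Visit vertex 3 (distance=0)
    Update dist[1] = 6
    Update dist[4] = 3
    Update dist[5] = 5
    Update dist[6] = 6
  Visit vertex 4 (distance=3)
    Update dist[5] = 4
    Update dist[6] = 4
  Visit vertex 5 (distance=4)
    Update dist[2] = 10
  Visit vertex 6 (distance=4)
  Visit vertex 1 (distance=6)
    Update dist[2] = 8
  Visit vertex 2 (distance=8)

Step 3: Shortest path: 3 -> 1 -> 2
Total weight: 6 + 2 = 8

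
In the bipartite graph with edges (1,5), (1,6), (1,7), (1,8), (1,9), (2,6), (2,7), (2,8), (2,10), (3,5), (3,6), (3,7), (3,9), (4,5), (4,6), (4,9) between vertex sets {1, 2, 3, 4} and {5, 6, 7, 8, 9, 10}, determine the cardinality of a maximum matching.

Step 1: List the neighbors of each left vertex:
  1: 5, 6, 7, 8, 9
  2: 6, 7, 8, 10
  3: 5, 6, 7, 9
  4: 5, 6, 9

Step 2: Greedily match left vertices, then look for augmenting paths:
  Match 1 -- 5
  Match 2 -- 6
  Match 3 -- 7
  Match 4 -- 9
  No augmenting path remains.

Step 3: Verify this is maximum:
  Matching size 4 = min(|L|, |R|) = min(4, 6), which is an upper bound, so this matching is maximum.

Maximum matching: {(1,5), (2,6), (3,7), (4,9)}
Size: 4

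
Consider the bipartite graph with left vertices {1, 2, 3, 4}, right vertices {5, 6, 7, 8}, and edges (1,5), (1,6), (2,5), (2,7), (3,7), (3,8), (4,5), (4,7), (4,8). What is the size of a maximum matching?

Step 1: List the neighbors of each left vertex:
  1: 5, 6
  2: 5, 7
  3: 7, 8
  4: 5, 7, 8

Step 2: Greedily match left vertices, then look for augmenting paths:
  Match 1 -- 6
  Match 2 -- 7
  Match 3 -- 8
  Match 4 -- 5
  No augmenting path remains.

Step 3: Verify this is maximum:
  Matching size 4 = min(|L|, |R|) = min(4, 4), which is an upper bound, so this matching is maximum.

Maximum matching: {(1,6), (2,7), (3,8), (4,5)}
Size: 4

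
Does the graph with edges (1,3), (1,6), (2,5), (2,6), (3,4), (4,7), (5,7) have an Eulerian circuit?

Step 1: Find the degree of each vertex:
  deg(1) = 2
  deg(2) = 2
  deg(3) = 2
  deg(4) = 2
  deg(5) = 2
  deg(6) = 2
  deg(7) = 2

Step 2: Count vertices with odd degree:
  All vertices have even degree (0 odd-degree vertices)

Step 3: Apply Euler's theorem:
  - Eulerian circuit exists iff graph is connected and all vertices have even degree
  - Eulerian path exists iff graph is connected and has 0 or 2 odd-degree vertices

Graph is connected with 0 odd-degree vertices.
Both Eulerian circuit and Eulerian path exist.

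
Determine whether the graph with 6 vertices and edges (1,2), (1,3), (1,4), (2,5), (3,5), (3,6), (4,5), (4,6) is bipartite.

Step 1: Attempt 2-coloring using BFS:
  Start at vertex 1, assign color 0
  Color vertex 2 with color 1 (neighbor of 1)
  Color vertex 3 with color 1 (neighbor of 1)
  Color vertex 4 with color 1 (neighbor of 1)
  Color vertex 5 with color 0 (neighbor of 2)
  Color vertex 6 with color 0 (neighbor of 3)

Step 2: 2-coloring succeeded. No conflicts found.
  Set A (color 0): {1, 5, 6}
  Set B (color 1): {2, 3, 4}

The graph is bipartite with partition {1, 5, 6}, {2, 3, 4}.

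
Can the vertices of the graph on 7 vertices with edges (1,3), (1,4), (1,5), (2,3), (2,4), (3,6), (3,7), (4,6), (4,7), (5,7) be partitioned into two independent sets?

Step 1: Attempt 2-coloring using BFS:
  Start at vertex 1, assign color 0
  Color vertex 3 with color 1 (neighbor of 1)
  Color vertex 4 with color 1 (neighbor of 1)
  Color vertex 5 with color 1 (neighbor of 1)
  Color vertex 2 with color 0 (neighbor of 3)
  Color vertex 6 with color 0 (neighbor of 3)
  Color vertex 7 with color 0 (neighbor of 3)

Step 2: 2-coloring succeeded. No conflicts found.
  Set A (color 0): {1, 2, 6, 7}
  Set B (color 1): {3, 4, 5}

The graph is bipartite with partition {1, 2, 6, 7}, {3, 4, 5}.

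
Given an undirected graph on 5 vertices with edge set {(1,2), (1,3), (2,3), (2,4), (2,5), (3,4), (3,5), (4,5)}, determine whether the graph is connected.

Step 1: Build adjacency list from edges:
  1: 2, 3
  2: 1, 3, 4, 5
  3: 1, 2, 4, 5
  4: 2, 3, 5
  5: 2, 3, 4

Step 2: Run BFS/DFS from vertex 1:
  Visited: {1, 2, 3, 4, 5}
  Reached 5 of 5 vertices

Step 3: All 5 vertices reached from vertex 1, so the graph is connected.
Answer: Yes, the graph is connected.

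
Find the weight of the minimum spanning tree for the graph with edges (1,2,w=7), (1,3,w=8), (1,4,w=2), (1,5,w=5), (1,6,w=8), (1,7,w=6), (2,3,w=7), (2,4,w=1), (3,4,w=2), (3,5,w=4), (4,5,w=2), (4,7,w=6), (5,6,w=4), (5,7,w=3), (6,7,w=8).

Apply Kruskal's algorithm (sort edges by weight, add if no cycle):

Sorted edges by weight:
  (2,4) w=1
  (1,4) w=2
  (3,4) w=2
  (4,5) w=2
  (5,7) w=3
  (3,5) w=4
  (5,6) w=4
  (1,5) w=5
  (1,7) w=6
  (4,7) w=6
  (1,2) w=7
  (2,3) w=7
  (1,6) w=8
  (1,3) w=8
  (6,7) w=8

Add edge (2,4) w=1 -- no cycle. Running total: 1
Add edge (1,4) w=2 -- no cycle. Running total: 3
Add edge (3,4) w=2 -- no cycle. Running total: 5
Add edge (4,5) w=2 -- no cycle. Running total: 7
Add edge (5,7) w=3 -- no cycle. Running total: 10
Skip edge (3,5) w=4 -- would create cycle
Add edge (5,6) w=4 -- no cycle. Running total: 14

MST edges: (2,4,w=1), (1,4,w=2), (3,4,w=2), (4,5,w=2), (5,7,w=3), (5,6,w=4)
Total MST weight: 1 + 2 + 2 + 2 + 3 + 4 = 14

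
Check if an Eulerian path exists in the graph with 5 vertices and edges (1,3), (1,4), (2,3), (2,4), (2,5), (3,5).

Step 1: Find the degree of each vertex:
  deg(1) = 2
  deg(2) = 3
  deg(3) = 3
  deg(4) = 2
  deg(5) = 2

Step 2: Count vertices with odd degree:
  Odd-degree vertices: 2, 3 (2 total)

Step 3: Apply Euler's theorem:
  - Eulerian circuit exists iff graph is connected and all vertices have even degree
  - Eulerian path exists iff graph is connected and has 0 or 2 odd-degree vertices

Graph is connected with exactly 2 odd-degree vertices (2, 3).
Eulerian path exists (starting and ending at the odd-degree vertices), but no Eulerian circuit.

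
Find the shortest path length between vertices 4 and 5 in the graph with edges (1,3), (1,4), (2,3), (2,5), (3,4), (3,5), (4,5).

Step 1: Build adjacency list:
  1: 3, 4
  2: 3, 5
  3: 1, 2, 4, 5
  4: 1, 3, 5
  5: 2, 3, 4

Step 2: BFS from vertex 4 to find shortest path to 5:
  vertex 1 reached at distance 1
  vertex 3 reached at distance 1
  vertex 5 reached at distance 1

Step 3: Shortest path: 4 -> 5
Path length: 1 edge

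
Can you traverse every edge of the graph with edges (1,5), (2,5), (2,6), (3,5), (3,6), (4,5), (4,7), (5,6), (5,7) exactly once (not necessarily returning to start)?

Step 1: Find the degree of each vertex:
  deg(1) = 1
  deg(2) = 2
  deg(3) = 2
  deg(4) = 2
  deg(5) = 6
  deg(6) = 3
  deg(7) = 2

Step 2: Count vertices with odd degree:
  Odd-degree vertices: 1, 6 (2 total)

Step 3: Apply Euler's theorem:
  - Eulerian circuit exists iff graph is connected and all vertices have even degree
  - Eulerian path exists iff graph is connected and has 0 or 2 odd-degree vertices

Graph is connected with exactly 2 odd-degree vertices (1, 6).
Eulerian path exists (starting and ending at the odd-degree vertices), but no Eulerian circuit.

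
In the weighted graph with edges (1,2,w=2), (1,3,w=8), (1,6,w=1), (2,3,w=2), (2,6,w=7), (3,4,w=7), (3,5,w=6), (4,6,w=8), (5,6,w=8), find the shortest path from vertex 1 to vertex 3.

Step 1: Build adjacency list with weights:
  1: 2(w=2), 3(w=8), 6(w=1)
  2: 1(w=2), 3(w=2), 6(w=7)
  3: 1(w=8), 2(w=2), 4(w=7), 5(w=6)
  4: 3(w=7), 6(w=8)
  5: 3(w=6), 6(w=8)
  6: 1(w=1), 2(w=7), 4(w=8), 5(w=8)

Step 2: Apply Dijkstra's algorithm from vertex 1:
  Visit vertex 1 (distance=0)
    Update dist[2] = 2
    Update dist[3] = 8
    Update dist[6] = 1
  Visit vertex 6 (distance=1)
    Update dist[4] = 9
    Update dist[5] = 9
  Visit vertex 2 (distance=2)
    Update dist[3] = 4
  Visit vertex 3 (distance=4)

Step 3: Shortest path: 1 -> 2 -> 3
Total weight: 2 + 2 = 4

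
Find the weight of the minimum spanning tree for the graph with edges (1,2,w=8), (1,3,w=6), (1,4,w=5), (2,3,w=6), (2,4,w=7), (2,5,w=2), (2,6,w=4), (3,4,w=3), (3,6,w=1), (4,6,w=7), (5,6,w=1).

Apply Kruskal's algorithm (sort edges by weight, add if no cycle):

Sorted edges by weight:
  (3,6) w=1
  (5,6) w=1
  (2,5) w=2
  (3,4) w=3
  (2,6) w=4
  (1,4) w=5
  (1,3) w=6
  (2,3) w=6
  (2,4) w=7
  (4,6) w=7
  (1,2) w=8

Add edge (3,6) w=1 -- no cycle. Running total: 1
Add edge (5,6) w=1 -- no cycle. Running total: 2
Add edge (2,5) w=2 -- no cycle. Running total: 4
Add edge (3,4) w=3 -- no cycle. Running total: 7
Skip edge (2,6) w=4 -- would create cycle
Add edge (1,4) w=5 -- no cycle. Running total: 12

MST edges: (3,6,w=1), (5,6,w=1), (2,5,w=2), (3,4,w=3), (1,4,w=5)
Total MST weight: 1 + 1 + 2 + 3 + 5 = 12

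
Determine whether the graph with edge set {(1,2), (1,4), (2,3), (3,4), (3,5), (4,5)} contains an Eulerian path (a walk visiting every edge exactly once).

Step 1: Find the degree of each vertex:
  deg(1) = 2
  deg(2) = 2
  deg(3) = 3
  deg(4) = 3
  deg(5) = 2

Step 2: Count vertices with odd degree:
  Odd-degree vertices: 3, 4 (2 total)

Step 3: Apply Euler's theorem:
  - Eulerian circuit exists iff graph is connected and all vertices have even degree
  - Eulerian path exists iff graph is connected and has 0 or 2 odd-degree vertices

Graph is connected with exactly 2 odd-degree vertices (3, 4).
Eulerian path exists (starting and ending at the odd-degree vertices), but no Eulerian circuit.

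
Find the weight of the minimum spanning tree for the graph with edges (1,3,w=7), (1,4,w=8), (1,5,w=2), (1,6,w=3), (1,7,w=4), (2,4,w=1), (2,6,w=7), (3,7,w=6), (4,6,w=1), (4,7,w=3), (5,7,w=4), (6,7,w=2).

Apply Kruskal's algorithm (sort edges by weight, add if no cycle):

Sorted edges by weight:
  (2,4) w=1
  (4,6) w=1
  (1,5) w=2
  (6,7) w=2
  (1,6) w=3
  (4,7) w=3
  (1,7) w=4
  (5,7) w=4
  (3,7) w=6
  (1,3) w=7
  (2,6) w=7
  (1,4) w=8

Add edge (2,4) w=1 -- no cycle. Running total: 1
Add edge (4,6) w=1 -- no cycle. Running total: 2
Add edge (1,5) w=2 -- no cycle. Running total: 4
Add edge (6,7) w=2 -- no cycle. Running total: 6
Add edge (1,6) w=3 -- no cycle. Running total: 9
Skip edge (4,7) w=3 -- would create cycle
Skip edge (1,7) w=4 -- would create cycle
Skip edge (5,7) w=4 -- would create cycle
Add edge (3,7) w=6 -- no cycle. Running total: 15

MST edges: (2,4,w=1), (4,6,w=1), (1,5,w=2), (6,7,w=2), (1,6,w=3), (3,7,w=6)
Total MST weight: 1 + 1 + 2 + 2 + 3 + 6 = 15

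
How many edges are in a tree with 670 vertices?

A tree on n vertices always has exactly n - 1 edges.
For n = 670: edges = 670 - 1 = 669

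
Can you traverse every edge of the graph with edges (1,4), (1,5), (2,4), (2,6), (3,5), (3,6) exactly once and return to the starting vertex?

Step 1: Find the degree of each vertex:
  deg(1) = 2
  deg(2) = 2
  deg(3) = 2
  deg(4) = 2
  deg(5) = 2
  deg(6) = 2

Step 2: Count vertices with odd degree:
  All vertices have even degree (0 odd-degree vertices)

Step 3: Apply Euler's theorem:
  - Eulerian circuit exists iff graph is connected and all vertices have even degree
  - Eulerian path exists iff graph is connected and has 0 or 2 odd-degree vertices

Graph is connected with 0 odd-degree vertices.
Both Eulerian circuit and Eulerian path exist.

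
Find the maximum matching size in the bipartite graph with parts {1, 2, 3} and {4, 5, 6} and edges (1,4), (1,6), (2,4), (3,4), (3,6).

Step 1: List the neighbors of each left vertex:
  1: 4, 6
  2: 4
  3: 4, 6

Step 2: Greedily match left vertices, then look for augmenting paths:
  Match 1 -- 4
  Match 3 -- 6
  No augmenting path remains.

Step 3: Verify this is maximum:
  Matching has size 2. The vertex set {4, 6} covers every edge and has size 2; any matching has at most one edge per cover vertex, so 2 is maximum (König's theorem).

Maximum matching: {(1,4), (3,6)}
Size: 2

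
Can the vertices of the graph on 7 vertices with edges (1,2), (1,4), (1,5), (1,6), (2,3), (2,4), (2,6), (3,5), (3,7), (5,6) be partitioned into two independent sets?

Step 1: Attempt 2-coloring using BFS:
  Start at vertex 1, assign color 0
  Color vertex 2 with color 1 (neighbor of 1)
  Color vertex 4 with color 1 (neighbor of 1)
  Color vertex 5 with color 1 (neighbor of 1)
  Color vertex 6 with color 1 (neighbor of 1)
  Color vertex 3 with color 0 (neighbor of 2)

Step 2: Conflict found! Vertices 2 and 4 are adjacent but have the same color.
This means the graph contains an odd cycle.

The graph is NOT bipartite.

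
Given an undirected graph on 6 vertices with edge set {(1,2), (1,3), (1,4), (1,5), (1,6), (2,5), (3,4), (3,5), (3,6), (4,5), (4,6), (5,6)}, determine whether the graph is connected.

Step 1: Build adjacency list from edges:
  1: 2, 3, 4, 5, 6
  2: 1, 5
  3: 1, 4, 5, 6
  4: 1, 3, 5, 6
  5: 1, 2, 3, 4, 6
  6: 1, 3, 4, 5

Step 2: Run BFS/DFS from vertex 1:
  Visited: {1, 2, 3, 4, 5, 6}
  Reached 6 of 6 vertices

Step 3: All 6 vertices reached from vertex 1, so the graph is connected.
Answer: Yes, the graph is connected.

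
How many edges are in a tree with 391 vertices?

A tree on n vertices always has exactly n - 1 edges.
For n = 391: edges = 391 - 1 = 390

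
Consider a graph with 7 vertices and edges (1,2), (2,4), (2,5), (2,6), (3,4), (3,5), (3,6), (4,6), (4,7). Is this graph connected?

Step 1: Build adjacency list from edges:
  1: 2
  2: 1, 4, 5, 6
  3: 4, 5, 6
  4: 2, 3, 6, 7
  5: 2, 3
  6: 2, 3, 4
  7: 4

Step 2: Run BFS/DFS from vertex 1:
  Visited: {1, 2, 4, 5, 6, 3, 7}
  Reached 7 of 7 vertices

Step 3: All 7 vertices reached from vertex 1, so the graph is connected.
Answer: Yes, the graph is connected.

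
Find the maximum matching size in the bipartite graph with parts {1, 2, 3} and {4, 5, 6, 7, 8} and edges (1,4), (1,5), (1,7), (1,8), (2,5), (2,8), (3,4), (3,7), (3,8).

Step 1: List the neighbors of each left vertex:
  1: 4, 5, 7, 8
  2: 5, 8
  3: 4, 7, 8

Step 2: Greedily match left vertices, then look for augmenting paths:
  Match 1 -- 4
  Match 2 -- 5
  Match 3 -- 7
  No augmenting path remains.

Step 3: Verify this is maximum:
  Matching size 3 = min(|L|, |R|) = min(3, 5), which is an upper bound, so this matching is maximum.

Maximum matching: {(1,4), (2,5), (3,7)}
Size: 3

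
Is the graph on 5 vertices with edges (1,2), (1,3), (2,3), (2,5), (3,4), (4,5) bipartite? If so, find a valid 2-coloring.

Step 1: Attempt 2-coloring using BFS:
  Start at vertex 1, assign color 0
  Color vertex 2 with color 1 (neighbor of 1)
  Color vertex 3 with color 1 (neighbor of 1)

Step 2: Conflict found! Vertices 2 and 3 are adjacent but have the same color.
This means the graph contains an odd cycle.

The graph is NOT bipartite.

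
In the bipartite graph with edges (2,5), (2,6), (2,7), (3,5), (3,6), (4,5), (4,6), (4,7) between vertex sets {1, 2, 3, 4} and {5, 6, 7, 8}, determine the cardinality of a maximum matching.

Step 1: List the neighbors of each left vertex:
  1: (none)
  2: 5, 6, 7
  3: 5, 6
  4: 5, 6, 7

Step 2: Greedily match left vertices, then look for augmenting paths:
  Match 2 -- 5
  Match 3 -- 6
  Match 4 -- 7
  No augmenting path remains.

Step 3: Verify this is maximum:
  Matching has size 3. The vertex set {2, 3, 4} covers every edge and has size 3; any matching has at most one edge per cover vertex, so 3 is maximum (König's theorem).

Maximum matching: {(2,5), (3,6), (4,7)}
Size: 3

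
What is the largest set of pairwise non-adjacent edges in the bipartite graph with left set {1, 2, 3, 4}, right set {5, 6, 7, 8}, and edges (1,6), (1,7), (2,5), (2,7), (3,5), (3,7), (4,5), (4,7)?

Step 1: List the neighbors of each left vertex:
  1: 6, 7
  2: 5, 7
  3: 5, 7
  4: 5, 7

Step 2: Greedily match left vertices, then look for augmenting paths:
  Match 1 -- 6
  Match 2 -- 5
  Match 3 -- 7
  No augmenting path remains.

Step 3: Verify this is maximum:
  Matching has size 3. The vertex set {1, 5, 7} covers every edge and has size 3; any matching has at most one edge per cover vertex, so 3 is maximum (König's theorem).

Maximum matching: {(1,6), (2,5), (3,7)}
Size: 3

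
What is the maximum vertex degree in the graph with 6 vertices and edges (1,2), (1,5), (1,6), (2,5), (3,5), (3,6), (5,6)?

Step 1: Count edges incident to each vertex:
  deg(1) = 3 (neighbors: 2, 5, 6)
  deg(2) = 2 (neighbors: 1, 5)
  deg(3) = 2 (neighbors: 5, 6)
  deg(4) = 0 (neighbors: none)
  deg(5) = 4 (neighbors: 1, 2, 3, 6)
  deg(6) = 3 (neighbors: 1, 3, 5)

Step 2: Find maximum:
  max(3, 2, 2, 0, 4, 3) = 4 (vertex 5)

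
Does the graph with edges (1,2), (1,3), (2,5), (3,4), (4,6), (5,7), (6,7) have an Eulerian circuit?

Step 1: Find the degree of each vertex:
  deg(1) = 2
  deg(2) = 2
  deg(3) = 2
  deg(4) = 2
  deg(5) = 2
  deg(6) = 2
  deg(7) = 2

Step 2: Count vertices with odd degree:
  All vertices have even degree (0 odd-degree vertices)

Step 3: Apply Euler's theorem:
  - Eulerian circuit exists iff graph is connected and all vertices have even degree
  - Eulerian path exists iff graph is connected and has 0 or 2 odd-degree vertices

Graph is connected with 0 odd-degree vertices.
Both Eulerian circuit and Eulerian path exist.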